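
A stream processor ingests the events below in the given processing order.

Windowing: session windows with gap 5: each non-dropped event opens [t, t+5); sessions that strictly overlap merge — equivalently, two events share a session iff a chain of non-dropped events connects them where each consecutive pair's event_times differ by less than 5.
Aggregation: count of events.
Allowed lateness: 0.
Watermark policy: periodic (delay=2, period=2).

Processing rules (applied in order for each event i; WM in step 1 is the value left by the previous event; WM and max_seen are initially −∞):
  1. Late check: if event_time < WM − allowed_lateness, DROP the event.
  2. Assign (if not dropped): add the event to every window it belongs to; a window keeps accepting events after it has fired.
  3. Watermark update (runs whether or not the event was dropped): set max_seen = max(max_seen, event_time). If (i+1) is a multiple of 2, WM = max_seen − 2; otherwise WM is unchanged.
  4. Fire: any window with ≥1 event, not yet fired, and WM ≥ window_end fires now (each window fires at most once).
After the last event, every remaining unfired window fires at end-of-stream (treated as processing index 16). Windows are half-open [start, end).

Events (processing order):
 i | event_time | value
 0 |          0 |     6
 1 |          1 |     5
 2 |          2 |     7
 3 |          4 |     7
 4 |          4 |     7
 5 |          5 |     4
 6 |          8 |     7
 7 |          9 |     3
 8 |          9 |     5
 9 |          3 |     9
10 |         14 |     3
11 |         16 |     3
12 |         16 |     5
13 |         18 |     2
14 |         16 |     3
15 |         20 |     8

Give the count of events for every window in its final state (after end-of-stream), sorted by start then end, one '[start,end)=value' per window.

i=0 t=0 v=6: → [0,5); WM=−∞
i=1 t=1 v=5: → [0,6); WM=-1
i=2 t=2 v=7: → [0,7); WM=-1
i=3 t=4 v=7: → [0,9); WM=2
i=4 t=4 v=7: → [0,9); WM=2
i=5 t=5 v=4: → [0,10); WM=3
i=6 t=8 v=7: → [0,13); WM=3
i=7 t=9 v=3: → [0,14); WM=7
i=8 t=9 v=5: → [0,14); WM=7
i=9 t=3 v=9: DROP (t<7-0); WM=7
i=10 t=14 v=3: → [14,19); WM=7
i=11 t=16 v=3: → [14,21); WM=14
i=12 t=16 v=5: → [14,21); WM=14
i=13 t=18 v=2: → [14,23); WM=16
i=14 t=16 v=3: → [14,23); WM=16
i=15 t=20 v=8: → [14,25); WM=18

[0,14)=9 [14,25)=6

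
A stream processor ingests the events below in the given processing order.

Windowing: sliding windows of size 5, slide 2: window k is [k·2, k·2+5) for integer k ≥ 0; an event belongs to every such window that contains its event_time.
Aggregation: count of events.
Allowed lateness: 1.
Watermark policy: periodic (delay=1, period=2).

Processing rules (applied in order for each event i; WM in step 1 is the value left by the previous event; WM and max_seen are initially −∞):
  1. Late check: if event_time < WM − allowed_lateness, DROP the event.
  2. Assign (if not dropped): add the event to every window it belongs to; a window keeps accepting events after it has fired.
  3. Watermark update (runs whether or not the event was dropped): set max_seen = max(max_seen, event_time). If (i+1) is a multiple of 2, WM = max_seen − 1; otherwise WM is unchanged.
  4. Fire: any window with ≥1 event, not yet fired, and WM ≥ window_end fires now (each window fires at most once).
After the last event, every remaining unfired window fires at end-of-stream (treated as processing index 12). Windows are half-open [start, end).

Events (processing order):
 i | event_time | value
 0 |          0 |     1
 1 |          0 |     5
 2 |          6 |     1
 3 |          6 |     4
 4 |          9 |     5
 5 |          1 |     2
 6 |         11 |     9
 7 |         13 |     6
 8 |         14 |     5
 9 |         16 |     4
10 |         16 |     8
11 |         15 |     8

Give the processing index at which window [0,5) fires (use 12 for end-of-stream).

i=0 t=0 v=1: → [0,5); WM=−∞
i=1 t=0 v=5: → [0,5); WM=-1
i=2 t=6 v=1: → [6,11),[4,9),[2,7); WM=-1
i=3 t=6 v=4: → [6,11),[4,9),[2,7); WM=5; [0,5) fires=2
i=4 t=9 v=5: → [8,13),[6,11); WM=5
i=5 t=1 v=2: DROP (t<5-1); WM=8; [2,7) fires=2
i=6 t=11 v=9: → [10,15),[8,13); WM=8
i=7 t=13 v=6: → [12,17),[10,15); WM=12; [4,9) fires=2 [6,11) fires=3
i=8 t=14 v=5: → [14,19),[12,17),[10,15); WM=12
i=9 t=16 v=4: → [16,21),[14,19),[12,17); WM=15; [8,13) fires=2 [10,15) fires=3
i=10 t=16 v=8: → [16,21),[14,19),[12,17); WM=15
i=11 t=15 v=8: → [14,19),[12,17); WM=15

3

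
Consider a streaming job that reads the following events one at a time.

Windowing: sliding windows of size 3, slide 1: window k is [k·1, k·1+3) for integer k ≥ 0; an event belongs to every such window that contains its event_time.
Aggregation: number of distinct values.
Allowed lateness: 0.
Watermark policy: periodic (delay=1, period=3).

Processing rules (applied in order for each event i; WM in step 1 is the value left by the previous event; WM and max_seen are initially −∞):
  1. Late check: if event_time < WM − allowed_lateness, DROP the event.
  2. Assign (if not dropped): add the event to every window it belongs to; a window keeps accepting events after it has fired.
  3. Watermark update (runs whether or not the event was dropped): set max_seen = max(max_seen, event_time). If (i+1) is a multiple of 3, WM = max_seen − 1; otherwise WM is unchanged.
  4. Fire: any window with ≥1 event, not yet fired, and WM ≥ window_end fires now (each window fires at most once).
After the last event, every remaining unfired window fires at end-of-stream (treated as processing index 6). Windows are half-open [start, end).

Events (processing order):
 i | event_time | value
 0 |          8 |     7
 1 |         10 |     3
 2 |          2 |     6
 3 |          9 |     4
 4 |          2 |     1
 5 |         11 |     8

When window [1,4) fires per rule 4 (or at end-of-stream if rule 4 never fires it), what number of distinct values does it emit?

i=0 t=8 v=7: → [8,11),[7,10),[6,9); WM=−∞
i=1 t=10 v=3: → [10,13),[9,12),[8,11); WM=−∞
i=2 t=2 v=6: → [2,5),[1,4),[0,3); WM=9; [0,3) fires=1 [1,4) fires=1 [2,5) fires=1 [6,9) fires=1
i=3 t=9 v=4: → [9,12),[8,11),[7,10); WM=9
i=4 t=2 v=1: DROP (t<9-0); WM=9
i=5 t=11 v=8: → [11,14),[10,13),[9,12); WM=10; [7,10) fires=2

1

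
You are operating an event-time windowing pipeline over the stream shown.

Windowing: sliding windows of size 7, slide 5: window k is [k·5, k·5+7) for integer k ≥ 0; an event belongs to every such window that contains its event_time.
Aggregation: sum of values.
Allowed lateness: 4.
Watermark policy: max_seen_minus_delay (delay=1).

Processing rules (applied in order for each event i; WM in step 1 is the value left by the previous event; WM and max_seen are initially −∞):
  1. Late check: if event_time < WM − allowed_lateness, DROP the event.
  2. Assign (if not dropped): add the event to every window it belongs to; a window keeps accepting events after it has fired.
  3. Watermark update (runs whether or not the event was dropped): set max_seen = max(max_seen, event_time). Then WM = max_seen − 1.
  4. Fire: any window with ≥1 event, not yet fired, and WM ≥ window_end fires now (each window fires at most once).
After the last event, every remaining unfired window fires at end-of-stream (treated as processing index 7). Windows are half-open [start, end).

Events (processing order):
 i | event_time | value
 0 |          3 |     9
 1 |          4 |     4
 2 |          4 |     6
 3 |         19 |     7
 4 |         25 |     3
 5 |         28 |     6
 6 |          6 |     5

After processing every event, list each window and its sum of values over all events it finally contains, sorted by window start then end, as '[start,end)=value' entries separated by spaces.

i=0 t=3 v=9: → [0,7); WM=2
i=1 t=4 v=4: → [0,7); WM=3
i=2 t=4 v=6: → [0,7); WM=3
i=3 t=19 v=7: → [15,22); WM=18; [0,7) fires=19
i=4 t=25 v=3: → [25,32),[20,27); WM=24; [15,22) fires=7
i=5 t=28 v=6: → [25,32); WM=27; [20,27) fires=3
i=6 t=6 v=5: DROP (t<27-4); WM=27

[0,7)=19 [15,22)=7 [20,27)=3 [25,32)=9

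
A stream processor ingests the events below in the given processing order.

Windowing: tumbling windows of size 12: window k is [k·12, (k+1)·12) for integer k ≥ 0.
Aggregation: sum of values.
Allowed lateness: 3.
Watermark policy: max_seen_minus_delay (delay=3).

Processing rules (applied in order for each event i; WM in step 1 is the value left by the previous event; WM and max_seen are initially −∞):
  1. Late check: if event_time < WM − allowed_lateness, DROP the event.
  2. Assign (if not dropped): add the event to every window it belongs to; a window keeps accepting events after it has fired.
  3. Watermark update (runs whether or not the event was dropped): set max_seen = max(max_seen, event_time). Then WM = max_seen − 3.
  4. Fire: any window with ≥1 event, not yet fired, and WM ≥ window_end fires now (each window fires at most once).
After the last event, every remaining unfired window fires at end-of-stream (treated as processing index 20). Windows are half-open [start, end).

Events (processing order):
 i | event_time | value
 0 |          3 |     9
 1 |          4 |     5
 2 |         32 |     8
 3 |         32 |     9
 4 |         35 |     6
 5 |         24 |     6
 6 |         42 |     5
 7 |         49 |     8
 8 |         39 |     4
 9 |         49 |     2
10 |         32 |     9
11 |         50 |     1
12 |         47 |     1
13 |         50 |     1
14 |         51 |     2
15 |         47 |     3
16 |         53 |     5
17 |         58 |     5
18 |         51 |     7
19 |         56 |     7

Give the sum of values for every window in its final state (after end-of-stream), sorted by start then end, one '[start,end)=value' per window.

i=0 t=3 v=9: → [0,12); WM=0
i=1 t=4 v=5: → [0,12); WM=1
i=2 t=32 v=8: → [24,36); WM=29; [0,12) fires=14
i=3 t=32 v=9: → [24,36); WM=29
i=4 t=35 v=6: → [24,36); WM=32
i=5 t=24 v=6: DROP (t<32-3); WM=32
i=6 t=42 v=5: → [36,48); WM=39; [24,36) fires=23
i=7 t=49 v=8: → [48,60); WM=46
i=8 t=39 v=4: DROP (t<46-3); WM=46
i=9 t=49 v=2: → [48,60); WM=46
i=10 t=32 v=9: DROP (t<46-3); WM=46
i=11 t=50 v=1: → [48,60); WM=47
i=12 t=47 v=1: → [36,48); WM=47
i=13 t=50 v=1: → [48,60); WM=47
i=14 t=51 v=2: → [48,60); WM=48; [36,48) fires=6
i=15 t=47 v=3: → [36,48); WM=48
i=16 t=53 v=5: → [48,60); WM=50
i=17 t=58 v=5: → [48,60); WM=55
i=18 t=51 v=7: DROP (t<55-3); WM=55
i=19 t=56 v=7: → [48,60); WM=55

[0,12)=14 [24,36)=23 [36,48)=9 [48,60)=31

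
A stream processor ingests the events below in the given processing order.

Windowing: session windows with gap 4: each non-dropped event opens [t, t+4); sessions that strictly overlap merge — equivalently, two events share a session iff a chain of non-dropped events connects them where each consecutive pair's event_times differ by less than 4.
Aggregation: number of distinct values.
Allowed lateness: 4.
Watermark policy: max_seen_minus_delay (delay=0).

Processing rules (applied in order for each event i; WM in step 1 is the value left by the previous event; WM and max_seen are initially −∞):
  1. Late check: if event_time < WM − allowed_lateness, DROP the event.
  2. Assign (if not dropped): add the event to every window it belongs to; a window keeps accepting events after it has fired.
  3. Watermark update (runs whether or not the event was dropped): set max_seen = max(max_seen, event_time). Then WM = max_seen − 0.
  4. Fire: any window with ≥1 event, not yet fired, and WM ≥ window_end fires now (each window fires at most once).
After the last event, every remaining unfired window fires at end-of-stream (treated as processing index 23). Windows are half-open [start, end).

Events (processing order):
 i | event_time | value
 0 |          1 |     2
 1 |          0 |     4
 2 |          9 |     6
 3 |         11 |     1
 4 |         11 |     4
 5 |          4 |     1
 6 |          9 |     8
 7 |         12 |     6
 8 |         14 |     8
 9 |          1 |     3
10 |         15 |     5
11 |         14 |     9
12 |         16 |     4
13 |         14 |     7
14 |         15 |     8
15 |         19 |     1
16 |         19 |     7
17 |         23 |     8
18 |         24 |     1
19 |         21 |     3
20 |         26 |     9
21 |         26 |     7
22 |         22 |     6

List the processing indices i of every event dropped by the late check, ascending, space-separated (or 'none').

i=0 t=1 v=2: → [1,5); WM=1
i=1 t=0 v=4: → [0,5); WM=1
i=2 t=9 v=6: → [9,13); WM=9
i=3 t=11 v=1: → [9,15); WM=11
i=4 t=11 v=4: → [9,15); WM=11
i=5 t=4 v=1: DROP (t<11-4); WM=11
i=6 t=9 v=8: → [9,15); WM=11
i=7 t=12 v=6: → [9,16); WM=12
i=8 t=14 v=8: → [9,18); WM=14
i=9 t=1 v=3: DROP (t<14-4); WM=14
i=10 t=15 v=5: → [9,19); WM=15
i=11 t=14 v=9: → [9,19); WM=15
i=12 t=16 v=4: → [9,20); WM=16
i=13 t=14 v=7: → [9,20); WM=16
i=14 t=15 v=8: → [9,20); WM=16
i=15 t=19 v=1: → [9,23); WM=19
i=16 t=19 v=7: → [9,23); WM=19
i=17 t=23 v=8: → [23,27); WM=23
i=18 t=24 v=1: → [23,28); WM=24
i=19 t=21 v=3: → [9,28); WM=24
i=20 t=26 v=9: → [9,30); WM=26
i=21 t=26 v=7: → [9,30); WM=26
i=22 t=22 v=6: → [9,30); WM=26

5 9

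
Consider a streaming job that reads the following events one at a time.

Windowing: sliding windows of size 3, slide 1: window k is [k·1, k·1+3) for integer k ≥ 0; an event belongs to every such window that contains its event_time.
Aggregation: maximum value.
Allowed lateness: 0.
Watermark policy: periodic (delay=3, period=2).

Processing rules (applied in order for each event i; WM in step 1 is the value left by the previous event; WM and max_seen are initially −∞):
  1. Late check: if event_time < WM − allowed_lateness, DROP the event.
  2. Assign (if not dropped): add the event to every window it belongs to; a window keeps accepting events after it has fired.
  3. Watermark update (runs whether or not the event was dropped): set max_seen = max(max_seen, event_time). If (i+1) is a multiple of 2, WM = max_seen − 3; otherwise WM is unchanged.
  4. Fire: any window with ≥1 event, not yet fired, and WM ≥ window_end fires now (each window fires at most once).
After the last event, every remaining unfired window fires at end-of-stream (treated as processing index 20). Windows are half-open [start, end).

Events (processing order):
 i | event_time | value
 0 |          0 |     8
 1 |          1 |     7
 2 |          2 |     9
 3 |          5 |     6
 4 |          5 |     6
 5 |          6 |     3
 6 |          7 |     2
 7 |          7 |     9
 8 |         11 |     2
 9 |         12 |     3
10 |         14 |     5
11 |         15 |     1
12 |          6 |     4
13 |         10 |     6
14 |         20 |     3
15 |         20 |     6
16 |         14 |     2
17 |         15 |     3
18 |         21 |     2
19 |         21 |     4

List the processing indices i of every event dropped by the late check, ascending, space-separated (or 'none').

i=0 t=0 v=8: → [0,3); WM=−∞
i=1 t=1 v=7: → [1,4),[0,3); WM=-2
i=2 t=2 v=9: → [2,5),[1,4),[0,3); WM=-2
i=3 t=5 v=6: → [5,8),[4,7),[3,6); WM=2
i=4 t=5 v=6: → [5,8),[4,7),[3,6); WM=2
i=5 t=6 v=3: → [6,9),[5,8),[4,7); WM=3; [0,3) fires=9
i=6 t=7 v=2: → [7,10),[6,9),[5,8); WM=3
i=7 t=7 v=9: → [7,10),[6,9),[5,8); WM=4; [1,4) fires=9
i=8 t=11 v=2: → [11,14),[10,13),[9,12); WM=4
i=9 t=12 v=3: → [12,15),[11,14),[10,13); WM=9; [2,5) fires=9 [3,6) fires=6 [4,7) fires=6 [5,8) fires=9 [6,9) fires=9
i=10 t=14 v=5: → [14,17),[13,16),[12,15); WM=9
i=11 t=15 v=1: → [15,18),[14,17),[13,16); WM=12; [7,10) fires=9 [9,12) fires=2
i=12 t=6 v=4: DROP (t<12-0); WM=12
i=13 t=10 v=6: DROP (t<12-0); WM=12
i=14 t=20 v=3: → [20,23),[19,22),[18,21); WM=12
i=15 t=20 v=6: → [20,23),[19,22),[18,21); WM=17; [10,13) fires=3 [11,14) fires=3 [12,15) fires=5 [13,16) fires=5 [14,17) fires=5
i=16 t=14 v=2: DROP (t<17-0); WM=17
i=17 t=15 v=3: DROP (t<17-0); WM=17
i=18 t=21 v=2: → [21,24),[20,23),[19,22); WM=17
i=19 t=21 v=4: → [21,24),[20,23),[19,22); WM=18; [15,18) fires=1

12 13 16 17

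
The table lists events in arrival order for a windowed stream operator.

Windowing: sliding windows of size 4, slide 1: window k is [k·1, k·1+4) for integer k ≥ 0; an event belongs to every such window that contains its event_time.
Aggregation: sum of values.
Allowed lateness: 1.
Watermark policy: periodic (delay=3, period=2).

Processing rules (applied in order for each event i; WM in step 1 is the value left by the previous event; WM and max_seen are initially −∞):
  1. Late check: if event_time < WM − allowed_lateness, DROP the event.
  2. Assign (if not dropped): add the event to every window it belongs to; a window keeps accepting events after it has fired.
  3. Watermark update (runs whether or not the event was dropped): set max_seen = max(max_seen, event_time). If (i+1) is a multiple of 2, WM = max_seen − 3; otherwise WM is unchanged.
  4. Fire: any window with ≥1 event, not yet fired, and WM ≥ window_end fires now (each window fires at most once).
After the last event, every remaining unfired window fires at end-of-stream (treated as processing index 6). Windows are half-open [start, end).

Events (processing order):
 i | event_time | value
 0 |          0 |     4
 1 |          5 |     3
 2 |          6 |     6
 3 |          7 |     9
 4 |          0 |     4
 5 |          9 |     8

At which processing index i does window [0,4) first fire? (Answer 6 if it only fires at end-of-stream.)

i=0 t=0 v=4: → [0,4); WM=−∞
i=1 t=5 v=3: → [5,9),[4,8),[3,7),[2,6); WM=2
i=2 t=6 v=6: → [6,10),[5,9),[4,8),[3,7); WM=2
i=3 t=7 v=9: → [7,11),[6,10),[5,9),[4,8); WM=4; [0,4) fires=4
i=4 t=0 v=4: DROP (t<4-1); WM=4
i=5 t=9 v=8: → [9,13),[8,12),[7,11),[6,10); WM=6; [2,6) fires=3

3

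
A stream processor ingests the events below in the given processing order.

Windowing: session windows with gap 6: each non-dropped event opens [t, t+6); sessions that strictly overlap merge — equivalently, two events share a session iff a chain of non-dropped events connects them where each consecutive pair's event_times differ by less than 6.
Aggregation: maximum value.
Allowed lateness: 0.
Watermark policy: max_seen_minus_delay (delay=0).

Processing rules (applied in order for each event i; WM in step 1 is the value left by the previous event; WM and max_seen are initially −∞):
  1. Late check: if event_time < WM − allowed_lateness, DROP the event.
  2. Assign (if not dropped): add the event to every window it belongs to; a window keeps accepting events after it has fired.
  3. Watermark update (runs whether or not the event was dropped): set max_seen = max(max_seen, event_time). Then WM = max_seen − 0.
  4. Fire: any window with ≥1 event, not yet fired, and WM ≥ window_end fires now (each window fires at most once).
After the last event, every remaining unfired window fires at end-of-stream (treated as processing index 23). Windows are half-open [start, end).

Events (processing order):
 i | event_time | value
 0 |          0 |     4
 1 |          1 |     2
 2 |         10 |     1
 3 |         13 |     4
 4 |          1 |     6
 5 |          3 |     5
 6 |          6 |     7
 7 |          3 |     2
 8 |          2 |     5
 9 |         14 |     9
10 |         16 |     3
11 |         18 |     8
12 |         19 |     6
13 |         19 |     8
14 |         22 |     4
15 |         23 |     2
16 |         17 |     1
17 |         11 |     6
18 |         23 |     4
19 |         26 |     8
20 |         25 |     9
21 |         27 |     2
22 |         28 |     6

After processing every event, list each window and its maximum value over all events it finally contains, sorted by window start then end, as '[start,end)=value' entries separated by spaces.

i=0 t=0 v=4: → [0,6); WM=0
i=1 t=1 v=2: → [0,7); WM=1
i=2 t=10 v=1: → [10,16); WM=10
i=3 t=13 v=4: → [10,19); WM=13
i=4 t=1 v=6: DROP (t<13-0); WM=13
i=5 t=3 v=5: DROP (t<13-0); WM=13
i=6 t=6 v=7: DROP (t<13-0); WM=13
i=7 t=3 v=2: DROP (t<13-0); WM=13
i=8 t=2 v=5: DROP (t<13-0); WM=13
i=9 t=14 v=9: → [10,20); WM=14
i=10 t=16 v=3: → [10,22); WM=16
i=11 t=18 v=8: → [10,24); WM=18
i=12 t=19 v=6: → [10,25); WM=19
i=13 t=19 v=8: → [10,25); WM=19
i=14 t=22 v=4: → [10,28); WM=22
i=15 t=23 v=2: → [10,29); WM=23
i=16 t=17 v=1: DROP (t<23-0); WM=23
i=17 t=11 v=6: DROP (t<23-0); WM=23
i=18 t=23 v=4: → [10,29); WM=23
i=19 t=26 v=8: → [10,32); WM=26
i=20 t=25 v=9: DROP (t<26-0); WM=26
i=21 t=27 v=2: → [10,33); WM=27
i=22 t=28 v=6: → [10,34); WM=28

[0,7)=4 [10,34)=9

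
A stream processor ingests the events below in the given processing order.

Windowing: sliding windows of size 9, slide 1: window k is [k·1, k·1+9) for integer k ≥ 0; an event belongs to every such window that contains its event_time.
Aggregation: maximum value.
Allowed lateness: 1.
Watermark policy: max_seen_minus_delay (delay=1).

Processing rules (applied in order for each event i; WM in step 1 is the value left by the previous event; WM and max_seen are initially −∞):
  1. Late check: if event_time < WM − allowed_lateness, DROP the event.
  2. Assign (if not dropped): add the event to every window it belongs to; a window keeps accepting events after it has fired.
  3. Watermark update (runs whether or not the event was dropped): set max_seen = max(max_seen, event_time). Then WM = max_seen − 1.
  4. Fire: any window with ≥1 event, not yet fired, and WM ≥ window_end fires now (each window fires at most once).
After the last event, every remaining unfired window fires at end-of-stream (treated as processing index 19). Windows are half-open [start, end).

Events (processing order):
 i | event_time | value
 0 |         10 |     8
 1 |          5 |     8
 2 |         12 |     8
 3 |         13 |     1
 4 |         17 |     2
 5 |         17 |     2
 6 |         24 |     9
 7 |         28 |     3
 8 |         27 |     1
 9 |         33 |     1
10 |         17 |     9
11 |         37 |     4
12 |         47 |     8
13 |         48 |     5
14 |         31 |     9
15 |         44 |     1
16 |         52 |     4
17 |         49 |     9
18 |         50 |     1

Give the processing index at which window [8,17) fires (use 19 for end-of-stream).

6

i=0 t=10 v=8: → [10,19),[9,18),[8,17),[7,16),[6,15),[5,14),[4,13),[3,12),[2,11); WM=9
i=1 t=5 v=8: DROP (t<9-1); WM=9
i=2 t=12 v=8: → [12,21),[11,20),[10,19),[9,18),[8,17),[7,16),[6,15),[5,14),[4,13); WM=11; [2,11) fires=8
i=3 t=13 v=1: → [13,22),[12,21),[11,20),[10,19),[9,18),[8,17),[7,16),[6,15),[5,14); WM=12; [3,12) fires=8
i=4 t=17 v=2: → [17,26),[16,25),[15,24),[14,23),[13,22),[12,21),[11,20),[10,19),[9,18); WM=16; [4,13) fires=8 [5,14) fires=8 [6,15) fires=8 [7,16) fires=8
i=5 t=17 v=2: → [17,26),[16,25),[15,24),[14,23),[13,22),[12,21),[11,20),[10,19),[9,18); WM=16
i=6 t=24 v=9: → [24,33),[23,32),[22,31),[21,30),[20,29),[19,28),[18,27),[17,26),[16,25); WM=23; [8,17) fires=8 [9,18) fires=8 [10,19) fires=8 [11,20) fires=8 [12,21) fires=8 [13,22) fires=2 [14,23) fires=2
i=7 t=28 v=3: → [28,37),[27,36),[26,35),[25,34),[24,33),[23,32),[22,31),[21,30),[20,29); WM=27; [15,24) fires=2 [16,25) fires=9 [17,26) fires=9 [18,27) fires=9
i=8 t=27 v=1: → [27,36),[26,35),[25,34),[24,33),[23,32),[22,31),[21,30),[20,29),[19,28); WM=27
i=9 t=33 v=1: → [33,42),[32,41),[31,40),[30,39),[29,38),[28,37),[27,36),[26,35),[25,34); WM=32; [19,28) fires=9 [20,29) fires=9 [21,30) fires=9 [22,31) fires=9 [23,32) fires=9
i=10 t=17 v=9: DROP (t<32-1); WM=32
i=11 t=37 v=4: → [37,46),[36,45),[35,44),[34,43),[33,42),[32,41),[31,40),[30,39),[29,38); WM=36; [24,33) fires=9 [25,34) fires=3 [26,35) fires=3 [27,36) fires=3
i=12 t=47 v=8: → [47,56),[46,55),[45,54),[44,53),[43,52),[42,51),[41,50),[40,49),[39,48); WM=46; [28,37) fires=3 [29,38) fires=4 [30,39) fires=4 [31,40) fires=4 [32,41) fires=4 [33,42) fires=4 [34,43) fires=4 [35,44) fires=4 [36,45) fires=4 [37,46) fires=4
i=13 t=48 v=5: → [48,57),[47,56),[46,55),[45,54),[44,53),[43,52),[42,51),[41,50),[40,49); WM=47
i=14 t=31 v=9: DROP (t<47-1); WM=47
i=15 t=44 v=1: DROP (t<47-1); WM=47
i=16 t=52 v=4: → [52,61),[51,60),[50,59),[49,58),[48,57),[47,56),[46,55),[45,54),[44,53); WM=51; [39,48) fires=8 [40,49) fires=8 [41,50) fires=8 [42,51) fires=8
i=17 t=49 v=9: DROP (t<51-1); WM=51
i=18 t=50 v=1: → [50,59),[49,58),[48,57),[47,56),[46,55),[45,54),[44,53),[43,52),[42,51); WM=51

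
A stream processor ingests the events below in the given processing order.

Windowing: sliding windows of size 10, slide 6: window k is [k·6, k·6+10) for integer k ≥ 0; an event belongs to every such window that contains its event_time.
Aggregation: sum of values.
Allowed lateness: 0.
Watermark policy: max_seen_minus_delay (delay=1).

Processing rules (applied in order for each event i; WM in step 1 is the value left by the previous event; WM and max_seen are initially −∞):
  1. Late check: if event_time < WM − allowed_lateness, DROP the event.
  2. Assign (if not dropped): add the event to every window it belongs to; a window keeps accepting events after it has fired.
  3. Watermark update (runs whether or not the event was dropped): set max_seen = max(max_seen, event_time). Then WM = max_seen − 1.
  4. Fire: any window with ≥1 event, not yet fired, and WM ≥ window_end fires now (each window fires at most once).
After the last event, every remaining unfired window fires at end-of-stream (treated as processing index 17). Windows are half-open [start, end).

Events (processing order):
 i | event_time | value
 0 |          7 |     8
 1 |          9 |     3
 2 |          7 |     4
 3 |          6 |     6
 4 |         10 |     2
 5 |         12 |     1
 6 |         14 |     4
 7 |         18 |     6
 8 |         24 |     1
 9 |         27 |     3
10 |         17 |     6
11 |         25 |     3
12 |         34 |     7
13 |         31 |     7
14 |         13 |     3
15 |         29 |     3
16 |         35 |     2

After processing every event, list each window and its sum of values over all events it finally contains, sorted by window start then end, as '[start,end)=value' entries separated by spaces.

[0,10)=11 [6,16)=18 [12,22)=11 [18,28)=10 [24,34)=4 [30,40)=9

i=0 t=7 v=8: → [6,16),[0,10); WM=6
i=1 t=9 v=3: → [6,16),[0,10); WM=8
i=2 t=7 v=4: DROP (t<8-0); WM=8
i=3 t=6 v=6: DROP (t<8-0); WM=8
i=4 t=10 v=2: → [6,16); WM=9
i=5 t=12 v=1: → [12,22),[6,16); WM=11; [0,10) fires=11
i=6 t=14 v=4: → [12,22),[6,16); WM=13
i=7 t=18 v=6: → [18,28),[12,22); WM=17; [6,16) fires=18
i=8 t=24 v=1: → [24,34),[18,28); WM=23; [12,22) fires=11
i=9 t=27 v=3: → [24,34),[18,28); WM=26
i=10 t=17 v=6: DROP (t<26-0); WM=26
i=11 t=25 v=3: DROP (t<26-0); WM=26
i=12 t=34 v=7: → [30,40); WM=33; [18,28) fires=10
i=13 t=31 v=7: DROP (t<33-0); WM=33
i=14 t=13 v=3: DROP (t<33-0); WM=33
i=15 t=29 v=3: DROP (t<33-0); WM=33
i=16 t=35 v=2: → [30,40); WM=34; [24,34) fires=4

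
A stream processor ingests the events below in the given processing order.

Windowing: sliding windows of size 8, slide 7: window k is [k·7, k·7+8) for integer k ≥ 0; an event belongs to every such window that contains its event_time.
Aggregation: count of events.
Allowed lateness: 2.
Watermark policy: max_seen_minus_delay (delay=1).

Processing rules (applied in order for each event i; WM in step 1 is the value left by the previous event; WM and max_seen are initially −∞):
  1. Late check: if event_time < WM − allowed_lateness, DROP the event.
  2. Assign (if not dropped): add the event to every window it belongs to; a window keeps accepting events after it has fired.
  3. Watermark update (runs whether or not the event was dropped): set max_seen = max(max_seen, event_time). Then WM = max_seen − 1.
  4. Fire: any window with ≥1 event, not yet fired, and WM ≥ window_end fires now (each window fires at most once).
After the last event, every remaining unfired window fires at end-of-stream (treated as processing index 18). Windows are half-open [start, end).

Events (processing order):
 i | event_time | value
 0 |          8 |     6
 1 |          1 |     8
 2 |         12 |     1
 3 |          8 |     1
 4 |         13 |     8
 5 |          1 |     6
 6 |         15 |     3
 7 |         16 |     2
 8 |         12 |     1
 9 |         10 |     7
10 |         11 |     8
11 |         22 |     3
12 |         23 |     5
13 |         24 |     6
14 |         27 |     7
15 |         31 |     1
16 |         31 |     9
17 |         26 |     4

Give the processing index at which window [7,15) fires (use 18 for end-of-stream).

i=0 t=8 v=6: → [7,15); WM=7
i=1 t=1 v=8: DROP (t<7-2); WM=7
i=2 t=12 v=1: → [7,15); WM=11
i=3 t=8 v=1: DROP (t<11-2); WM=11
i=4 t=13 v=8: → [7,15); WM=12
i=5 t=1 v=6: DROP (t<12-2); WM=12
i=6 t=15 v=3: → [14,22); WM=14
i=7 t=16 v=2: → [14,22); WM=15; [7,15) fires=3
i=8 t=12 v=1: DROP (t<15-2); WM=15
i=9 t=10 v=7: DROP (t<15-2); WM=15
i=10 t=11 v=8: DROP (t<15-2); WM=15
i=11 t=22 v=3: → [21,29); WM=21
i=12 t=23 v=5: → [21,29); WM=22; [14,22) fires=2
i=13 t=24 v=6: → [21,29); WM=23
i=14 t=27 v=7: → [21,29); WM=26
i=15 t=31 v=1: → [28,36); WM=30; [21,29) fires=4
i=16 t=31 v=9: → [28,36); WM=30
i=17 t=26 v=4: DROP (t<30-2); WM=30

7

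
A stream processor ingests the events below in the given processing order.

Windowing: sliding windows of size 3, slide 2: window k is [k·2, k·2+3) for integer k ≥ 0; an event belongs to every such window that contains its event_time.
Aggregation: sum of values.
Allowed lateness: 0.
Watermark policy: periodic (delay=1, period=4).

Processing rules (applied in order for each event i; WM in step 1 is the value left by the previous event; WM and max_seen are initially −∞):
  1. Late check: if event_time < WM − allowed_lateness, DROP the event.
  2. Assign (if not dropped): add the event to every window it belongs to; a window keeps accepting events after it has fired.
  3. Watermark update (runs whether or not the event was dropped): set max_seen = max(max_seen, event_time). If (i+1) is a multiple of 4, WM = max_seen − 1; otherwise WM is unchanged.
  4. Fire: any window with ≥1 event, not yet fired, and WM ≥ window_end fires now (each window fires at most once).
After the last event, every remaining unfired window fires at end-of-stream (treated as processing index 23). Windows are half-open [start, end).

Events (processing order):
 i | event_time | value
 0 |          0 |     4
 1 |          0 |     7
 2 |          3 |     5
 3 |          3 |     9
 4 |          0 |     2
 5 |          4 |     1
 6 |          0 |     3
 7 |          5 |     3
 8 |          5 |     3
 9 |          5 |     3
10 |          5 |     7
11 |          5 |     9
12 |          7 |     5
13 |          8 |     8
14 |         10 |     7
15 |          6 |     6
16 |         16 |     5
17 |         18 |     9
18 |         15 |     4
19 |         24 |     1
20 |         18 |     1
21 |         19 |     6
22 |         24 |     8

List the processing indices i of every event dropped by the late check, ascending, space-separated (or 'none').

i=0 t=0 v=4: → [0,3); WM=−∞
i=1 t=0 v=7: → [0,3); WM=−∞
i=2 t=3 v=5: → [2,5); WM=−∞
i=3 t=3 v=9: → [2,5); WM=2
i=4 t=0 v=2: DROP (t<2-0); WM=2
i=5 t=4 v=1: → [4,7),[2,5); WM=2
i=6 t=0 v=3: DROP (t<2-0); WM=2
i=7 t=5 v=3: → [4,7); WM=4; [0,3) fires=11
i=8 t=5 v=3: → [4,7); WM=4
i=9 t=5 v=3: → [4,7); WM=4
i=10 t=5 v=7: → [4,7); WM=4
i=11 t=5 v=9: → [4,7); WM=4
i=12 t=7 v=5: → [6,9); WM=4
i=13 t=8 v=8: → [8,11),[6,9); WM=4
i=14 t=10 v=7: → [10,13),[8,11); WM=4
i=15 t=6 v=6: → [6,9),[4,7); WM=9; [2,5) fires=15 [4,7) fires=32 [6,9) fires=19
i=16 t=16 v=5: → [16,19),[14,17); WM=9
i=17 t=18 v=9: → [18,21),[16,19); WM=9
i=18 t=15 v=4: → [14,17); WM=9
i=19 t=24 v=1: → [24,27),[22,25); WM=23; [8,11) fires=15 [10,13) fires=7 [14,17) fires=9 [16,19) fires=14 [18,21) fires=9
i=20 t=18 v=1: DROP (t<23-0); WM=23
i=21 t=19 v=6: DROP (t<23-0); WM=23
i=22 t=24 v=8: → [24,27),[22,25); WM=23

4 6 20 21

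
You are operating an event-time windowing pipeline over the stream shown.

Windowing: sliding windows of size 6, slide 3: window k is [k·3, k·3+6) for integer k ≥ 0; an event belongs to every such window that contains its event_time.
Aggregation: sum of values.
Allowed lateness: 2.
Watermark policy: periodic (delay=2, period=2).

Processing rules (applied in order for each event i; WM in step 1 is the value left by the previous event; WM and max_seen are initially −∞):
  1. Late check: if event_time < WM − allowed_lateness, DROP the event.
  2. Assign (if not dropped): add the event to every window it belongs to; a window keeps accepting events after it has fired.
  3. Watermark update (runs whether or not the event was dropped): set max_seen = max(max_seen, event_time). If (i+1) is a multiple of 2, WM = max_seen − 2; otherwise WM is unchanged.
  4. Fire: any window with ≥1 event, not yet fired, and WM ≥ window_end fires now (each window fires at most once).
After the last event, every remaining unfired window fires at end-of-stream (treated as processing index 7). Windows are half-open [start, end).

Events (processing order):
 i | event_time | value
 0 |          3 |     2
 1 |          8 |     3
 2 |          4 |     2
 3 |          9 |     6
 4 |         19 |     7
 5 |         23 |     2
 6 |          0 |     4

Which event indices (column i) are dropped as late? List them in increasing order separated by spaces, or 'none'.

i=0 t=3 v=2: → [3,9),[0,6); WM=−∞
i=1 t=8 v=3: → [6,12),[3,9); WM=6; [0,6) fires=2
i=2 t=4 v=2: → [3,9),[0,6); WM=6
i=3 t=9 v=6: → [9,15),[6,12); WM=7
i=4 t=19 v=7: → [18,24),[15,21); WM=7
i=5 t=23 v=2: → [21,27),[18,24); WM=21; [3,9) fires=7 [6,12) fires=9 [9,15) fires=6 [15,21) fires=7
i=6 t=0 v=4: DROP (t<21-2); WM=21

6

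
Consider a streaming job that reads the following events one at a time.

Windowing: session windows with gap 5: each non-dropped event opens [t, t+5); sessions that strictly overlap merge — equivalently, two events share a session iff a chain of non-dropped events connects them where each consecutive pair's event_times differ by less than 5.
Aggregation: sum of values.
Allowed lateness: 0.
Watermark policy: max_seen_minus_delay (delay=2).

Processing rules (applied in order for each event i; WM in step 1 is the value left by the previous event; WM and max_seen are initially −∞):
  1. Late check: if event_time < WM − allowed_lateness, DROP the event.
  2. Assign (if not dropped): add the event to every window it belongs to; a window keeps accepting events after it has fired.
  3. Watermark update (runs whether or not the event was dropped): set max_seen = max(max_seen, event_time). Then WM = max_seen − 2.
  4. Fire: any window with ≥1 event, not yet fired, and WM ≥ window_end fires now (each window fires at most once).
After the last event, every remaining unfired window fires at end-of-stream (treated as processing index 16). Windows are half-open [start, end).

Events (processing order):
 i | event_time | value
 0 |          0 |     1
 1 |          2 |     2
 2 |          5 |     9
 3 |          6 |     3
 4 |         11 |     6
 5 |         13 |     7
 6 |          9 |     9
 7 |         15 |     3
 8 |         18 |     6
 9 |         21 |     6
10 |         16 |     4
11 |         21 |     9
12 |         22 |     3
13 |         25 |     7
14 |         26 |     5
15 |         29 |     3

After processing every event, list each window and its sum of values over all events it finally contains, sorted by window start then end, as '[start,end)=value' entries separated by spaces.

i=0 t=0 v=1: → [0,5); WM=-2
i=1 t=2 v=2: → [0,7); WM=0
i=2 t=5 v=9: → [0,10); WM=3
i=3 t=6 v=3: → [0,11); WM=4
i=4 t=11 v=6: → [11,16); WM=9
i=5 t=13 v=7: → [11,18); WM=11
i=6 t=9 v=9: DROP (t<11-0); WM=11
i=7 t=15 v=3: → [11,20); WM=13
i=8 t=18 v=6: → [11,23); WM=16
i=9 t=21 v=6: → [11,26); WM=19
i=10 t=16 v=4: DROP (t<19-0); WM=19
i=11 t=21 v=9: → [11,26); WM=19
i=12 t=22 v=3: → [11,27); WM=20
i=13 t=25 v=7: → [11,30); WM=23
i=14 t=26 v=5: → [11,31); WM=24
i=15 t=29 v=3: → [11,34); WM=27

[0,11)=15 [11,34)=55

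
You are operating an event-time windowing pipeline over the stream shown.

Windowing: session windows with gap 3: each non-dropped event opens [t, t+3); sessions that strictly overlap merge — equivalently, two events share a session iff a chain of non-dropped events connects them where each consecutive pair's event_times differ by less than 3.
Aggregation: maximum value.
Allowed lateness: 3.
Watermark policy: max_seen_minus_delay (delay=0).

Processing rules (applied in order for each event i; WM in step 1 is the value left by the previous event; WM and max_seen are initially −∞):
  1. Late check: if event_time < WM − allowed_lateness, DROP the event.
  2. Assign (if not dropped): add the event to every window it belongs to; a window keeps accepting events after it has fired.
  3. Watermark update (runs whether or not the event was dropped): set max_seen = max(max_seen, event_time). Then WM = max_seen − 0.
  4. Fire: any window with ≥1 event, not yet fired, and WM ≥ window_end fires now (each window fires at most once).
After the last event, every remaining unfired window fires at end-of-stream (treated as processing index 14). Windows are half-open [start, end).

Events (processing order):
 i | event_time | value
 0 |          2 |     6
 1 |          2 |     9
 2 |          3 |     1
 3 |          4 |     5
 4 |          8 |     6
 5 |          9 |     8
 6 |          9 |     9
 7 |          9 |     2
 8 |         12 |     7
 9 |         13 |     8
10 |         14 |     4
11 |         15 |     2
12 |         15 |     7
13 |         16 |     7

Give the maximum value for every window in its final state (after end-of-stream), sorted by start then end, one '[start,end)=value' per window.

[2,7)=9 [8,12)=9 [12,19)=8

i=0 t=2 v=6: → [2,5); WM=2
i=1 t=2 v=9: → [2,5); WM=2
i=2 t=3 v=1: → [2,6); WM=3
i=3 t=4 v=5: → [2,7); WM=4
i=4 t=8 v=6: → [8,11); WM=8
i=5 t=9 v=8: → [8,12); WM=9
i=6 t=9 v=9: → [8,12); WM=9
i=7 t=9 v=2: → [8,12); WM=9
i=8 t=12 v=7: → [12,15); WM=12
i=9 t=13 v=8: → [12,16); WM=13
i=10 t=14 v=4: → [12,17); WM=14
i=11 t=15 v=2: → [12,18); WM=15
i=12 t=15 v=7: → [12,18); WM=15
i=13 t=16 v=7: → [12,19); WM=16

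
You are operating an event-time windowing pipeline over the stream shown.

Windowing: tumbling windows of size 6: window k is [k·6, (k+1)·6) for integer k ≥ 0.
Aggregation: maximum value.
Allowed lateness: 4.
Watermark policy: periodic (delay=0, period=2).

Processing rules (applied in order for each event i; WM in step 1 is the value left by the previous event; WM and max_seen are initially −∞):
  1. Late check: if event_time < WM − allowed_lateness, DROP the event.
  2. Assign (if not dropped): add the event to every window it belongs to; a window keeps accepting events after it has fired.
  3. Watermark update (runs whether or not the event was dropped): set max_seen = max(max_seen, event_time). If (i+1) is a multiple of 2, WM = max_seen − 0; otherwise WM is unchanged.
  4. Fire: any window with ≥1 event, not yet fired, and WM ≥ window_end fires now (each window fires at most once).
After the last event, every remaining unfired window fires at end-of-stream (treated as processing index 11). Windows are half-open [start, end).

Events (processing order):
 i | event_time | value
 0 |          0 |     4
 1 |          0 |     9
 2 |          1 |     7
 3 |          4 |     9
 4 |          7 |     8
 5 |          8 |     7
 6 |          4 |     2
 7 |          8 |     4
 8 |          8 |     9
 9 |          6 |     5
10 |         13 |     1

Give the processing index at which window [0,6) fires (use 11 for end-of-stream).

i=0 t=0 v=4: → [0,6); WM=−∞
i=1 t=0 v=9: → [0,6); WM=0
i=2 t=1 v=7: → [0,6); WM=0
i=3 t=4 v=9: → [0,6); WM=4
i=4 t=7 v=8: → [6,12); WM=4
i=5 t=8 v=7: → [6,12); WM=8; [0,6) fires=9
i=6 t=4 v=2: → [0,6); WM=8
i=7 t=8 v=4: → [6,12); WM=8
i=8 t=8 v=9: → [6,12); WM=8
i=9 t=6 v=5: → [6,12); WM=8
i=10 t=13 v=1: → [12,18); WM=8

5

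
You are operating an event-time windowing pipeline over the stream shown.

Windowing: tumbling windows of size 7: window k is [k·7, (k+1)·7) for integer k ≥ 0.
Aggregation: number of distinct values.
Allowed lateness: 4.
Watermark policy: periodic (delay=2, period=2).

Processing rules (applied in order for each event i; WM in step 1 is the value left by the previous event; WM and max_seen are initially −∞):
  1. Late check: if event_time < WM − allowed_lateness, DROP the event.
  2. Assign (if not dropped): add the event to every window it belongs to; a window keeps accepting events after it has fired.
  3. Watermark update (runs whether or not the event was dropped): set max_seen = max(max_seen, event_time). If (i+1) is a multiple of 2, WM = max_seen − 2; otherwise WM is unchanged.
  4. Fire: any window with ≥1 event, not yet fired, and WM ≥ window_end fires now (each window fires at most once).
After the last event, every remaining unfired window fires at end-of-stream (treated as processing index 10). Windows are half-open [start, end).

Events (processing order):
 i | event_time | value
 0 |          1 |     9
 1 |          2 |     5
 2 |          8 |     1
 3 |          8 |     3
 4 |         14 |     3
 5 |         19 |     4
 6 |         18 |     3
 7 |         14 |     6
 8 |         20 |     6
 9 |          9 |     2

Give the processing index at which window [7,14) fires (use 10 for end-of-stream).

i=0 t=1 v=9: → [0,7); WM=−∞
i=1 t=2 v=5: → [0,7); WM=0
i=2 t=8 v=1: → [7,14); WM=0
i=3 t=8 v=3: → [7,14); WM=6
i=4 t=14 v=3: → [14,21); WM=6
i=5 t=19 v=4: → [14,21); WM=17; [0,7) fires=2 [7,14) fires=2
i=6 t=18 v=3: → [14,21); WM=17
i=7 t=14 v=6: → [14,21); WM=17
i=8 t=20 v=6: → [14,21); WM=17
i=9 t=9 v=2: DROP (t<17-4); WM=18

5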